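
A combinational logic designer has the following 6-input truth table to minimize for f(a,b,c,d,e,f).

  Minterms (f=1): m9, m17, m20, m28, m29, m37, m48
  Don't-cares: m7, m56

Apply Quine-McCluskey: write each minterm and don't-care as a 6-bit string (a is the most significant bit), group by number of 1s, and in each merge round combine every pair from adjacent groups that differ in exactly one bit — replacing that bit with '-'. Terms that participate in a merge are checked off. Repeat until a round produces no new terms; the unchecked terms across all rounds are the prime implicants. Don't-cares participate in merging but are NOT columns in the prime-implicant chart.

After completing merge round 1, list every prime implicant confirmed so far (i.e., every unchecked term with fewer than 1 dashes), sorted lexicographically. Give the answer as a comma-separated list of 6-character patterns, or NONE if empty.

Round 0: 000111 001001 010001 010100✓ 011100✓ 011101✓ 100101 110000✓ 111000✓
Round 1: 01-100 01110- 11-000
PIs = {000111, 001001, 01-100, 010001, 01110-, 100101, 11-000}

000111, 001001, 010001, 100101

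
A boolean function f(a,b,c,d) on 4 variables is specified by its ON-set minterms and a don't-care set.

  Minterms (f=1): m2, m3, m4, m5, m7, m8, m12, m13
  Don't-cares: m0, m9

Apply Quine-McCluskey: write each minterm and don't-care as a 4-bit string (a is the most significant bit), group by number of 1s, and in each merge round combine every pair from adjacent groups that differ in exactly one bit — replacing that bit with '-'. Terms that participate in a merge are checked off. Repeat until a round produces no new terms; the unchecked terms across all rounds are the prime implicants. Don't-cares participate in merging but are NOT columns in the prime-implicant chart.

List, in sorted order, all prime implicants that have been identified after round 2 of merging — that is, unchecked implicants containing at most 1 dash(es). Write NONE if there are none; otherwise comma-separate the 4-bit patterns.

Round 0: 0000✓ 0010✓ 0011✓ 0100✓ 0101✓ 0111✓ 1000✓ 1001✓ 1100✓ 1101✓
Round 1: -000✓ -100✓ -101✓ 0-00✓ 0-11 00-0 001- 01-1 010-✓ 1-00✓ 1-01✓ 100-✓ 110-✓
Round 2: --00 -10- 1-0-
PIs = {--00, -10-, 0-11, 00-0, 001-, 01-1, 1-0-}

0-11, 00-0, 001-, 01-1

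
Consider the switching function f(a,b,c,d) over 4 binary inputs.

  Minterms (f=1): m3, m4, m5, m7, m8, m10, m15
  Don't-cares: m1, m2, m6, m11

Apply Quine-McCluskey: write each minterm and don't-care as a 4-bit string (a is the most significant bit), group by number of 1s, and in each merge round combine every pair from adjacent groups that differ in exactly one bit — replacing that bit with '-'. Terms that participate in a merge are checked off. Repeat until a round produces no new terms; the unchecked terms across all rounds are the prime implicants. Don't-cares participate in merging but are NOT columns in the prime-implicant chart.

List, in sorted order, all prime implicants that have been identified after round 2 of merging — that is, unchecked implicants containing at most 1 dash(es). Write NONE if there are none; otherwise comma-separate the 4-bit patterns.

10-0

size-2^0 implicants → 0001(✓)  0010(✓)  0011(✓)  0100(✓)  0101(✓)  0110(✓)  0111(✓)  1000(✓)  1010(✓)  1011(✓)  1111(✓)
size-2^1 implicants → -010(✓)  -011(✓)  -111(✓)  0-01(✓)  0-10(✓)  0-11(✓)  00-1(✓)  001-(✓)  01-0(✓)  01-1(✓)  010-(✓)  011-(✓)  1-11(✓)  10-0  101-(✓)
size-2^2 implicants → --11  -01-  0--1  0-1-  01--
Unchecked terms (primes): --11, -01-, 0--1, 0-1-, 01--, 10-0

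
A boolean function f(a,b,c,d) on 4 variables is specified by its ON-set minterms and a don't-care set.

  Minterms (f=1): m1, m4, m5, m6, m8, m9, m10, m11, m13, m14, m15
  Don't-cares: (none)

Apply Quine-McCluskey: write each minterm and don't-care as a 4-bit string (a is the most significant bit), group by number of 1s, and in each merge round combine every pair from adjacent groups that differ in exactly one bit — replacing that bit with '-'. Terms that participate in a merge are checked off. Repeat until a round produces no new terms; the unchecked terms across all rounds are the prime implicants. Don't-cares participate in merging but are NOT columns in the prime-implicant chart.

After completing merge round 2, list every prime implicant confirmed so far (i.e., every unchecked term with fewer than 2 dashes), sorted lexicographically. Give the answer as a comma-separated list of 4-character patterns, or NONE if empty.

[col 0] 0001*, 0100*, 0101*, 0110*, 1000*, 1001*, 1010*, 1011*, 1101*, 1110*, 1111*
[col 1] -001*, -101*, -110, 0-01*, 01-0, 010-, 1-01*, 1-10*, 1-11*, 10-0*, 10-1*, 100-*, 101-*, 11-1*, 111-*
[col 2] --01, 1--1, 1-1-, 10--
Prime implicants: --01, -110, 01-0, 010-, 1--1, 1-1-, 10--

-110, 01-0, 010-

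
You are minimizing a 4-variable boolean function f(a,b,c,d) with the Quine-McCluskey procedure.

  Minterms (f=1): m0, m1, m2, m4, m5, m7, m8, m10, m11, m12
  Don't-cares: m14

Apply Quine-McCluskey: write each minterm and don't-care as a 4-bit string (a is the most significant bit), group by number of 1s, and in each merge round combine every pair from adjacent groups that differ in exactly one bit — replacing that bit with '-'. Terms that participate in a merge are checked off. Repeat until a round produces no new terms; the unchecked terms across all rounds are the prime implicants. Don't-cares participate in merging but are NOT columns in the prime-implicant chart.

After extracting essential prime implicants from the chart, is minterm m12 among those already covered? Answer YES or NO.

NO

Round 0: 0000✓ 0001✓ 0010✓ 0100✓ 0101✓ 0111✓ 1000✓ 1010✓ 1011✓ 1100✓ 1110✓
Round 1: -000✓ -010✓ -100✓ 0-00✓ 0-01✓ 00-0✓ 000-✓ 01-1 010-✓ 1-00✓ 1-10✓ 10-0✓ 101- 11-0✓
Round 2: --00 -0-0 0-0- 1--0
PIs = {--00, -0-0, 0-0-, 01-1, 1--0, 101-}
Coverage chart:
  m0: --00,-0-0,0-0-
  m1: 0-0- ←essential
  m2: -0-0 ←essential
  m4: --00,0-0-
  m5: 0-0-,01-1
  m7: 01-1 ←essential
  m8: --00,-0-0,1--0
  m10: -0-0,1--0,101-
  m11: 101- ←essential
  m12: --00,1--0
Essential: -0-0, 0-0-, 01-1, 101-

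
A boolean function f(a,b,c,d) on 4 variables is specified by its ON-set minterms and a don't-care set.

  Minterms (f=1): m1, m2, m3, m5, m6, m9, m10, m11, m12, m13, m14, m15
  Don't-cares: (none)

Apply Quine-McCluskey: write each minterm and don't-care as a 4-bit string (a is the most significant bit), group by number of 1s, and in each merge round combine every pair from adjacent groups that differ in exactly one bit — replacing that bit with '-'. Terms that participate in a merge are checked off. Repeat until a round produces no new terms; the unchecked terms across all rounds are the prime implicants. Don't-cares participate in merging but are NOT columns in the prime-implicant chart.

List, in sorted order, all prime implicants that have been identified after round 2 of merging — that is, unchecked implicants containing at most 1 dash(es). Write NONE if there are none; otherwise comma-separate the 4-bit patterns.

NONE

[col 0] 0001*, 0010*, 0011*, 0101*, 0110*, 1001*, 1010*, 1011*, 1100*, 1101*, 1110*, 1111*
[col 1] -001*, -010*, -011*, -101*, -110*, 0-01*, 0-10*, 00-1*, 001-*, 1-01*, 1-10*, 1-11*, 10-1*, 101-*, 11-0*, 11-1*, 110-*, 111-*
[col 2] --01, --10, -0-1, -01-, 1--1, 1-1-, 11--
Prime implicants: --01, --10, -0-1, -01-, 1--1, 1-1-, 11--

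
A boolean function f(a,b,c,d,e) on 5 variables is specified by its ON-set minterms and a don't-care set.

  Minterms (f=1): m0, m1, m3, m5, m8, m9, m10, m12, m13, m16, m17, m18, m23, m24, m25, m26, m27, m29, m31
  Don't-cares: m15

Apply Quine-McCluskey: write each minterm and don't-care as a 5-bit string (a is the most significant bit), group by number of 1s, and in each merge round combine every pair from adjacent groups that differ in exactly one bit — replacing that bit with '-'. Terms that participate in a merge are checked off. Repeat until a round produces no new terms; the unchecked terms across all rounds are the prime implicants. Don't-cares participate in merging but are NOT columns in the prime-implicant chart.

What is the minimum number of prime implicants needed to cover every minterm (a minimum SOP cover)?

8

Round 0: 00000✓ 00001✓ 00011✓ 00101✓ 01000✓ 01001✓ 01010✓ 01100✓ 01101✓ 01111✓ 10000✓ 10001✓ 10010✓ 10111✓ 11000✓ 11001✓ 11010✓ 11011✓ 11101✓ 11111✓
Round 1: -0000✓ -0001✓ -1000✓ -1001✓ -1010✓ -1101✓ -1111✓ 0-000✓ 0-001✓ 0-101✓ 00-01✓ 000-1 0000-✓ 01-00✓ 01-01✓ 010-0✓ 0100-✓ 011-1✓ 0110-✓ 1-000✓ 1-001✓ 1-010✓ 1-111 100-0✓ 1000-✓ 11-01✓ 11-11✓ 110-0✓ 110-1✓ 1100-✓ 1101-✓ 111-1✓
Round 2: --000✓ --001✓ -000-✓ -1-01 -10-0 -100-✓ -11-1 0--01 0-00-✓ 01-0- 1-0-0 1-00-✓ 11--1 110--
Round 3: --00-
PIs = {--00-, -1-01, -10-0, -11-1, 0--01, 000-1, 01-0-, 1-0-0, 1-111, 11--1, 110--}
Coverage chart:
  m0: --00- ←essential
  m1: --00-,0--01,000-1
  m3: 000-1 ←essential
  m5: 0--01 ←essential
  m8: --00-,-10-0,01-0-
  m9: --00-,-1-01,0--01,01-0-
  m10: -10-0 ←essential
  m12: 01-0- ←essential
  m13: -1-01,-11-1,0--01,01-0-
  m16: --00-,1-0-0
  m17: --00- ←essential
  m18: 1-0-0 ←essential
  m23: 1-111 ←essential
  m24: --00-,-10-0,1-0-0,110--
  m25: --00-,-1-01,11--1,110--
  m26: -10-0,1-0-0,110--
  m27: 11--1,110--
  m29: -1-01,-11-1,11--1
  m31: -11-1,1-111,11--1
Essential: --00-, -10-0, 0--01, 000-1, 01-0-, 1-0-0, 1-111
Petrick residual → 11--1
Min cover (8 terms): c'd' + bc'e' + a'd'e + a'b'c'e + a'bd' + ac'e' + acde + abe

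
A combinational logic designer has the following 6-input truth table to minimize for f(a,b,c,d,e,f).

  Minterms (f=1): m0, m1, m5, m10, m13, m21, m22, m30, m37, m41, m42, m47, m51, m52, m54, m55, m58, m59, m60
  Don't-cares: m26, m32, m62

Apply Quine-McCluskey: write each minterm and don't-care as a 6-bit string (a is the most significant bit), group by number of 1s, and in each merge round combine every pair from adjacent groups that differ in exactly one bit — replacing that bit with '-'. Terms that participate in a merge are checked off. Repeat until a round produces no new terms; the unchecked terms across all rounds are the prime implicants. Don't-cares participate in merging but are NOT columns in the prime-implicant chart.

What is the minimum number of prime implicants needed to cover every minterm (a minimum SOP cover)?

11

[col 0] 000000*, 000001*, 000101*, 001010*, 001101*, 010101*, 010110*, 011010*, 011110*, 100000*, 100101*, 101001, 101010*, 101111, 110011*, 110100*, 110110*, 110111*, 111010*, 111011*, 111100*, 111110*
[col 1] -00000, -00101, -01010*, -10110*, -11010*, -11110*, 0-0101, 0-1010*, 00-101, 000-01, 00000-, 01-110*, 011-10*, 1-1010*, 11-011, 11-100*, 11-110*, 110-11, 1101-0*, 11011-, 111-10*, 11101-, 1111-0*
[col 2] --1010, -1-110, -11-10, 11-1-0
Prime implicants: --1010, -00000, -00101, -1-110, -11-10, 0-0101, 00-101, 000-01, 00000-, 101001, 101111, 11-011, 11-1-0, 110-11, 11011-, 11101-
PI chart (minterm → PIs covering it):
  0 | -00000,00000-
  1 | 000-01,00000-
  5 | -00101,0-0101,00-101,000-01
  10 | --1010  (sole → essential)
  13 | 00-101  (sole → essential)
  21 | 0-0101  (sole → essential)
  22 | -1-110  (sole → essential)
  30 | -1-110,-11-10
  37 | -00101  (sole → essential)
  41 | 101001  (sole → essential)
  42 | --1010  (sole → essential)
  47 | 101111  (sole → essential)
  51 | 11-011,110-11
  52 | 11-1-0  (sole → essential)
  54 | -1-110,11-1-0,11011-
  55 | 110-11,11011-
  58 | --1010,-11-10,11101-
  59 | 11-011,11101-
  60 | 11-1-0  (sole → essential)
Essential prime implicants: --1010, -00101, -1-110, 0-0101, 00-101, 101001, 101111, 11-1-0
Petrick residual → 00000-, 11-011, 110-11
Minimum SOP uses 11 PIs: cd'ef' + b'c'de'f + bdef' + a'c'de'f + a'b'de'f + a'b'c'd'e' + ab'cd'e'f + ab'cdef + abd'ef + abdf' + abc'ef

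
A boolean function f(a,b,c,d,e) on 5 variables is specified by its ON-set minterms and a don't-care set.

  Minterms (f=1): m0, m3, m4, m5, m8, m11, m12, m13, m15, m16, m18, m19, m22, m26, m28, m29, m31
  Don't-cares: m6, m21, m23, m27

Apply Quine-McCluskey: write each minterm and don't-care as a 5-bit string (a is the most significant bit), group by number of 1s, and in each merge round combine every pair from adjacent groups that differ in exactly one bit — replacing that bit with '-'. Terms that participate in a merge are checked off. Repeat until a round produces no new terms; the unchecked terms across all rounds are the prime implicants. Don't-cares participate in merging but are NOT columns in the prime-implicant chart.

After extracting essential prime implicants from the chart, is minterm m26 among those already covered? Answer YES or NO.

YES

size-2^0 implicants → 00000(✓)  00011(✓)  00100(✓)  00101(✓)  00110(✓)  01000(✓)  01011(✓)  01100(✓)  01101(✓)  01111(✓)  10000(✓)  10010(✓)  10011(✓)  10101(✓)  10110(✓)  10111(✓)  11010(✓)  11011(✓)  11100(✓)  11101(✓)  11111(✓)
size-2^1 implicants → -0000  -0011(✓)  -0101(✓)  -0110  -1011(✓)  -1100(✓)  -1101(✓)  -1111(✓)  0-000(✓)  0-011(✓)  0-100(✓)  0-101(✓)  00-00(✓)  001-0  0010-(✓)  01-00(✓)  01-11(✓)  011-1(✓)  0110-(✓)  1-010(✓)  1-011(✓)  1-101(✓)  1-111(✓)  10-10(✓)  10-11(✓)  100-0  1001-(✓)  101-1(✓)  1011-(✓)  11-11(✓)  1101-(✓)  111-1(✓)  1110-(✓)
size-2^2 implicants → --011  --101  -1-11  -11-1  -110-  0--00  0-10-  1--11  1-01-  1-1-1  10-1-
Unchecked terms (primes): --011, --101, -0000, -0110, -1-11, -11-1, -110-, 0--00, 0-10-, 001-0, 1--11, 1-01-, 1-1-1, 10-1-, 100-0
Minterm coverage:
  m0 ⊆ -0000,0--00
  m3 ⊆ --011 [E]
  m4 ⊆ 0--00,0-10-,001-0
  m5 ⊆ --101,0-10-
  m8 ⊆ 0--00 [E]
  m11 ⊆ --011,-1-11
  m12 ⊆ -110-,0--00,0-10-
  m13 ⊆ --101,-11-1,-110-,0-10-
  m15 ⊆ -1-11,-11-1
  m16 ⊆ -0000,100-0
  m18 ⊆ 1-01-,10-1-,100-0
  m19 ⊆ --011,1--11,1-01-,10-1-
  m22 ⊆ -0110,10-1-
  m26 ⊆ 1-01- [E]
  m28 ⊆ -110- [E]
  m29 ⊆ --101,-11-1,-110-,1-1-1
  m31 ⊆ -1-11,-11-1,1--11,1-1-1
E = {--011, -110-, 0--00, 1-01-}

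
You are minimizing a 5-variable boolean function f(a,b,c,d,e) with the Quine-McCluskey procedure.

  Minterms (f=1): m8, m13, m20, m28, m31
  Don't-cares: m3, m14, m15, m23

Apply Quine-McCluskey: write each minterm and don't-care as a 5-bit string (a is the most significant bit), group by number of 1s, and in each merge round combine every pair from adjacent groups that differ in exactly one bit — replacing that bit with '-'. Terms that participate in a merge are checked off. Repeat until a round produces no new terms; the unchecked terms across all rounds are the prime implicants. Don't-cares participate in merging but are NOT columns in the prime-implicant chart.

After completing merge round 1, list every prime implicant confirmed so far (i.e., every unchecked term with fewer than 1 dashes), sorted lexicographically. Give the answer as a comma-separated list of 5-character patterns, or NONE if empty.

00011, 01000

[col 0] 00011, 01000, 01101*, 01110*, 01111*, 10100*, 10111*, 11100*, 11111*
[col 1] -1111, 011-1, 0111-, 1-100, 1-111
Prime implicants: -1111, 00011, 01000, 011-1, 0111-, 1-100, 1-111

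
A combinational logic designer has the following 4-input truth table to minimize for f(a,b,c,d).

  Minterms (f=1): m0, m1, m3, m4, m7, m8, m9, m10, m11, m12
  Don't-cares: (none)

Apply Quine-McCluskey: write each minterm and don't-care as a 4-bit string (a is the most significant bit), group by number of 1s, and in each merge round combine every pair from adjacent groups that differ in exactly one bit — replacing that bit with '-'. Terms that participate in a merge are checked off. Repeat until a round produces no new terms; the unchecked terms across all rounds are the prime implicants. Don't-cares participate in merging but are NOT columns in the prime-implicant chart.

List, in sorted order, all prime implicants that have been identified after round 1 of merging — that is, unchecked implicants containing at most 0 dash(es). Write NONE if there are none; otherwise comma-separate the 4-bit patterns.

size-2^0 implicants → 0000(✓)  0001(✓)  0011(✓)  0100(✓)  0111(✓)  1000(✓)  1001(✓)  1010(✓)  1011(✓)  1100(✓)
size-2^1 implicants → -000(✓)  -001(✓)  -011(✓)  -100(✓)  0-00(✓)  0-11  00-1(✓)  000-(✓)  1-00(✓)  10-0(✓)  10-1(✓)  100-(✓)  101-(✓)
size-2^2 implicants → --00  -0-1  -00-  10--
Unchecked terms (primes): --00, -0-1, -00-, 0-11, 10--

NONE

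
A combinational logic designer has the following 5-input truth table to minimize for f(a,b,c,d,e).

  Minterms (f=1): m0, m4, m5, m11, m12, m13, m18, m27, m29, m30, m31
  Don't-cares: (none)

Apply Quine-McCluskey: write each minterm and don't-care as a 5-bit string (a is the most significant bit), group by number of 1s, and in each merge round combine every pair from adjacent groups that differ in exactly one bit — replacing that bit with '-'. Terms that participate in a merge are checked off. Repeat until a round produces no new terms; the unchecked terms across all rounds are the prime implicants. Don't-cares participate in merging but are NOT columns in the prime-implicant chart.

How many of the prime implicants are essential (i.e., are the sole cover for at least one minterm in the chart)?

5

[col 0] 00000*, 00100*, 00101*, 01011*, 01100*, 01101*, 10010, 11011*, 11101*, 11110*, 11111*
[col 1] -1011, -1101, 0-100*, 0-101*, 00-00, 0010-*, 0110-*, 11-11, 111-1, 1111-
[col 2] 0-10-
Prime implicants: -1011, -1101, 0-10-, 00-00, 10010, 11-11, 111-1, 1111-
PI chart (minterm → PIs covering it):
  0 | 00-00  (sole → essential)
  4 | 0-10-,00-00
  5 | 0-10-  (sole → essential)
  11 | -1011  (sole → essential)
  12 | 0-10-  (sole → essential)
  13 | -1101,0-10-
  18 | 10010  (sole → essential)
  27 | -1011,11-11
  29 | -1101,111-1
  30 | 1111-  (sole → essential)
  31 | 11-11,111-1,1111-
Essential prime implicants: -1011, 0-10-, 00-00, 10010, 1111-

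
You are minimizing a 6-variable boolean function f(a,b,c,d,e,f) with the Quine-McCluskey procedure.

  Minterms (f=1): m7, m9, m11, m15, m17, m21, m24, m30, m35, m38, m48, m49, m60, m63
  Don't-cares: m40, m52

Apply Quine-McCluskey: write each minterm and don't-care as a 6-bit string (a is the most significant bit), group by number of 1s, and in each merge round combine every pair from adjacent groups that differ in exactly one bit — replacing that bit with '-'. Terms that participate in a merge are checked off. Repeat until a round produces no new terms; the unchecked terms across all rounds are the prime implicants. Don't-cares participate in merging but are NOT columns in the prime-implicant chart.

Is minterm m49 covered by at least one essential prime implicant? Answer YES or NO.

NO

[col 0] 000111*, 001001*, 001011*, 001111*, 010001*, 010101*, 011000, 011110, 100011, 100110, 101000, 110000*, 110001*, 110100*, 111100*, 111111
[col 1] -10001, 00-111, 001-11, 0010-1, 010-01, 11-100, 110-00, 11000-
Prime implicants: -10001, 00-111, 001-11, 0010-1, 010-01, 011000, 011110, 100011, 100110, 101000, 11-100, 110-00, 11000-, 111111
PI chart (minterm → PIs covering it):
  7 | 00-111  (sole → essential)
  9 | 0010-1  (sole → essential)
  11 | 001-11,0010-1
  15 | 00-111,001-11
  17 | -10001,010-01
  21 | 010-01  (sole → essential)
  24 | 011000  (sole → essential)
  30 | 011110  (sole → essential)
  35 | 100011  (sole → essential)
  38 | 100110  (sole → essential)
  48 | 110-00,11000-
  49 | -10001,11000-
  60 | 11-100  (sole → essential)
  63 | 111111  (sole → essential)
Essential prime implicants: 00-111, 0010-1, 010-01, 011000, 011110, 100011, 100110, 11-100, 111111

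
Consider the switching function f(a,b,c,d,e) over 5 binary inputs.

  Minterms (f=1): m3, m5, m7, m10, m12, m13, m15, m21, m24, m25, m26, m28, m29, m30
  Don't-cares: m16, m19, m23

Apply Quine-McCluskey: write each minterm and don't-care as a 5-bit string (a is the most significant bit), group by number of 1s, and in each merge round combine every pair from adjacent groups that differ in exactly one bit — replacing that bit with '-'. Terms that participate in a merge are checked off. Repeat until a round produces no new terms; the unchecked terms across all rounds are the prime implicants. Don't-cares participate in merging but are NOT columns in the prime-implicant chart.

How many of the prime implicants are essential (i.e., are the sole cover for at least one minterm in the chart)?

size-2^0 implicants → 00011(✓)  00101(✓)  00111(✓)  01010(✓)  01100(✓)  01101(✓)  01111(✓)  10000(✓)  10011(✓)  10101(✓)  10111(✓)  11000(✓)  11001(✓)  11010(✓)  11100(✓)  11101(✓)  11110(✓)
size-2^1 implicants → -0011(✓)  -0101(✓)  -0111(✓)  -1010  -1100(✓)  -1101(✓)  0-101(✓)  0-111(✓)  00-11(✓)  001-1(✓)  011-1(✓)  0110-(✓)  1-000  1-101(✓)  10-11(✓)  101-1(✓)  11-00(✓)  11-01(✓)  11-10(✓)  110-0(✓)  1100-(✓)  111-0(✓)  1110-(✓)
size-2^2 implicants → --101  -0-11  -01-1  -110-  0-1-1  11--0  11-0-
Unchecked terms (primes): --101, -0-11, -01-1, -1010, -110-, 0-1-1, 1-000, 11--0, 11-0-
Minterm coverage:
  m3 ⊆ -0-11 [E]
  m5 ⊆ --101,-01-1,0-1-1
  m7 ⊆ -0-11,-01-1,0-1-1
  m10 ⊆ -1010 [E]
  m12 ⊆ -110- [E]
  m13 ⊆ --101,-110-,0-1-1
  m15 ⊆ 0-1-1 [E]
  m21 ⊆ --101,-01-1
  m24 ⊆ 1-000,11--0,11-0-
  m25 ⊆ 11-0- [E]
  m26 ⊆ -1010,11--0
  m28 ⊆ -110-,11--0,11-0-
  m29 ⊆ --101,-110-,11-0-
  m30 ⊆ 11--0 [E]
E = {-0-11, -1010, -110-, 0-1-1, 11--0, 11-0-}

6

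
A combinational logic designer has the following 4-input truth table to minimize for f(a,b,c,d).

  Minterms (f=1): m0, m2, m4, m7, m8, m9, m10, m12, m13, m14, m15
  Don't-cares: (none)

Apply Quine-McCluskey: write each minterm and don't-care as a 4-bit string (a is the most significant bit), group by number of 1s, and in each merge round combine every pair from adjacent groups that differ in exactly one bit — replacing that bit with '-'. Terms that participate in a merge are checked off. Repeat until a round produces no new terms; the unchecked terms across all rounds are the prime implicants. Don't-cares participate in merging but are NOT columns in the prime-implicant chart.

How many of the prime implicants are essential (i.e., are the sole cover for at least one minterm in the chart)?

Round 0: 0000✓ 0010✓ 0100✓ 0111✓ 1000✓ 1001✓ 1010✓ 1100✓ 1101✓ 1110✓ 1111✓
Round 1: -000✓ -010✓ -100✓ -111 0-00✓ 00-0✓ 1-00✓ 1-01✓ 1-10✓ 10-0✓ 100-✓ 11-0✓ 11-1✓ 110-✓ 111-✓
Round 2: --00 -0-0 1--0 1-0- 11--
PIs = {--00, -0-0, -111, 1--0, 1-0-, 11--}
Coverage chart:
  m0: --00,-0-0
  m2: -0-0 ←essential
  m4: --00 ←essential
  m7: -111 ←essential
  m8: --00,-0-0,1--0,1-0-
  m9: 1-0- ←essential
  m10: -0-0,1--0
  m12: --00,1--0,1-0-,11--
  m13: 1-0-,11--
  m14: 1--0,11--
  m15: -111,11--
Essential: --00, -0-0, -111, 1-0-

4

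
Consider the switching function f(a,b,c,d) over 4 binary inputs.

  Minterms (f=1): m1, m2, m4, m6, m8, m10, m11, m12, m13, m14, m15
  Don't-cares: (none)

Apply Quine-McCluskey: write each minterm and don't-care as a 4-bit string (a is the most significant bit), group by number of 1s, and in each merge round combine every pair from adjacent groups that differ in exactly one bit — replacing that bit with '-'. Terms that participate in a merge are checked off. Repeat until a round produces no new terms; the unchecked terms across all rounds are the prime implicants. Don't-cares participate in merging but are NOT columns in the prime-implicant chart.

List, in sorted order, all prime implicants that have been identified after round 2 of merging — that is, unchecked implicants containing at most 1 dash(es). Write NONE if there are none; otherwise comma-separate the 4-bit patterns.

0001

Round 0: 0001 0010✓ 0100✓ 0110✓ 1000✓ 1010✓ 1011✓ 1100✓ 1101✓ 1110✓ 1111✓
Round 1: -010✓ -100✓ -110✓ 0-10✓ 01-0✓ 1-00✓ 1-10✓ 1-11✓ 10-0✓ 101-✓ 11-0✓ 11-1✓ 110-✓ 111-✓
Round 2: --10 -1-0 1--0 1-1- 11--
PIs = {--10, -1-0, 0001, 1--0, 1-1-, 11--}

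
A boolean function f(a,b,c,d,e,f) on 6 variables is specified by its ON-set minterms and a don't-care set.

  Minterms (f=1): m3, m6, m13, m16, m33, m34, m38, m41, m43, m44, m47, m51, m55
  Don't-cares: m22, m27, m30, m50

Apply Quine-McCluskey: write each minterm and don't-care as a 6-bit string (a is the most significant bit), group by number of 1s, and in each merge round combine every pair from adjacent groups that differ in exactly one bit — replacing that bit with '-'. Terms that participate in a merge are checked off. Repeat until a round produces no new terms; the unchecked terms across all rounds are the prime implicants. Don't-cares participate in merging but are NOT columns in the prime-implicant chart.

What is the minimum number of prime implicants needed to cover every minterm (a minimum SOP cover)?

9

size-2^0 implicants → 000011  000110(✓)  001101  010000  010110(✓)  011011  011110(✓)  100001(✓)  100010(✓)  100110(✓)  101001(✓)  101011(✓)  101100  101111(✓)  110010(✓)  110011(✓)  110111(✓)
size-2^1 implicants → -00110  0-0110  01-110  1-0010  10-001  100-10  101-11  1010-1  110-11  11001-
Unchecked terms (primes): -00110, 0-0110, 000011, 001101, 01-110, 010000, 011011, 1-0010, 10-001, 100-10, 101-11, 1010-1, 101100, 110-11, 11001-
Minterm coverage:
  m3 ⊆ 000011 [E]
  m6 ⊆ -00110,0-0110
  m13 ⊆ 001101 [E]
  m16 ⊆ 010000 [E]
  m33 ⊆ 10-001 [E]
  m34 ⊆ 1-0010,100-10
  m38 ⊆ -00110,100-10
  m41 ⊆ 10-001,1010-1
  m43 ⊆ 101-11,1010-1
  m44 ⊆ 101100 [E]
  m47 ⊆ 101-11 [E]
  m51 ⊆ 110-11,11001-
  m55 ⊆ 110-11 [E]
E = {000011, 001101, 010000, 10-001, 101-11, 101100, 110-11}
Petrick residual → -00110, 1-0010
Cover = b'c'def' + a'b'c'd'ef + a'b'cde'f + a'bc'd'e'f' + ac'd'ef' + ab'd'e'f + ab'cef + ab'cde'f' + abc'ef  |cover|=9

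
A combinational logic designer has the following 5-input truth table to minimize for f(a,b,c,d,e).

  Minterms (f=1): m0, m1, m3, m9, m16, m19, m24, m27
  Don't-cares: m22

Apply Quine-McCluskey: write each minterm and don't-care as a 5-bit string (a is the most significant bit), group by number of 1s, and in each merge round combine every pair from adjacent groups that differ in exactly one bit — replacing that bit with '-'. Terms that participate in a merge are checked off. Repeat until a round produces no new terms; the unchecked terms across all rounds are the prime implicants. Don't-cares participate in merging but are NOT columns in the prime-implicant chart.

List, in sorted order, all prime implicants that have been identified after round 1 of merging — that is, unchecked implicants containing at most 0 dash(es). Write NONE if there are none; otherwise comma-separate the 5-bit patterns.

Round 0: 00000✓ 00001✓ 00011✓ 01001✓ 10000✓ 10011✓ 10110 11000✓ 11011✓
Round 1: -0000 -0011 0-001 000-1 0000- 1-000 1-011
PIs = {-0000, -0011, 0-001, 000-1, 0000-, 1-000, 1-011, 10110}

10110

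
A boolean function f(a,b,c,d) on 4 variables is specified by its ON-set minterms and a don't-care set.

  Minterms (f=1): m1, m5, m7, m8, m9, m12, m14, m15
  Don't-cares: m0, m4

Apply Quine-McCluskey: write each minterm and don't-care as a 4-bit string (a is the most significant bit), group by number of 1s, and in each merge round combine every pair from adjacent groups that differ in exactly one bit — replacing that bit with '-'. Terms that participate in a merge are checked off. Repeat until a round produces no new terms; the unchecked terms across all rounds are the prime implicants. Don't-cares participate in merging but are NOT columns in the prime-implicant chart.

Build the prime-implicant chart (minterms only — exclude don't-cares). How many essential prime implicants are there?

1

size-2^0 implicants → 0000(✓)  0001(✓)  0100(✓)  0101(✓)  0111(✓)  1000(✓)  1001(✓)  1100(✓)  1110(✓)  1111(✓)
size-2^1 implicants → -000(✓)  -001(✓)  -100(✓)  -111  0-00(✓)  0-01(✓)  000-(✓)  01-1  010-(✓)  1-00(✓)  100-(✓)  11-0  111-
size-2^2 implicants → --00  -00-  0-0-
Unchecked terms (primes): --00, -00-, -111, 0-0-, 01-1, 11-0, 111-
Minterm coverage:
  m1 ⊆ -00-,0-0-
  m5 ⊆ 0-0-,01-1
  m7 ⊆ -111,01-1
  m8 ⊆ --00,-00-
  m9 ⊆ -00- [E]
  m12 ⊆ --00,11-0
  m14 ⊆ 11-0,111-
  m15 ⊆ -111,111-
E = {-00-}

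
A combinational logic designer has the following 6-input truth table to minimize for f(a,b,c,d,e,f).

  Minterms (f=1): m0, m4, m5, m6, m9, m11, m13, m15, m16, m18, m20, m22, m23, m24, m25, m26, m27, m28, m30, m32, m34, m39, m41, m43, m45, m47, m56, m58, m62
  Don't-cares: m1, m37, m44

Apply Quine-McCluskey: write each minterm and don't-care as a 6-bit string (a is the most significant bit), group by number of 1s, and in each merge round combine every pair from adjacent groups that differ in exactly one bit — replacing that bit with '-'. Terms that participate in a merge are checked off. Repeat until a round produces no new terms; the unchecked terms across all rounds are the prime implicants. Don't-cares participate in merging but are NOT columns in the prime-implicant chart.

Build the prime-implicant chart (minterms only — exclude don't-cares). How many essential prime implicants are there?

8

size-2^0 implicants → 000000(✓)  000001(✓)  000100(✓)  000101(✓)  000110(✓)  001001(✓)  001011(✓)  001101(✓)  001111(✓)  010000(✓)  010010(✓)  010100(✓)  010110(✓)  010111(✓)  011000(✓)  011001(✓)  011010(✓)  011011(✓)  011100(✓)  011110(✓)  100000(✓)  100010(✓)  100101(✓)  100111(✓)  101001(✓)  101011(✓)  101100(✓)  101101(✓)  101111(✓)  111000(✓)  111010(✓)  111110(✓)
size-2^1 implicants → -00000  -00101(✓)  -01001(✓)  -01011(✓)  -01101(✓)  -01111(✓)  -11000(✓)  -11010(✓)  -11110(✓)  0-0000(✓)  0-0100(✓)  0-0110(✓)  0-1001(✓)  0-1011(✓)  00-001(✓)  00-101(✓)  000-00(✓)  000-01(✓)  00000-(✓)  0001-0(✓)  00010-(✓)  001-01(✓)  001-11(✓)  0010-1(✓)  0011-1(✓)  01-000(✓)  01-010(✓)  01-100(✓)  01-110(✓)  010-00(✓)  010-10(✓)  0100-0(✓)  0101-0(✓)  01011-  011-00(✓)  011-10(✓)  0110-0(✓)  0110-1(✓)  01100-(✓)  01101-(✓)  0111-0(✓)  10-101(✓)  10-111(✓)  1000-0  1001-1(✓)  101-01(✓)  101-11(✓)  1010-1(✓)  1011-1(✓)  10110-  111-10(✓)  1110-0(✓)
size-2^2 implicants → -0-101  -01-01(✓)  -01-11(✓)  -010-1(✓)  -011-1(✓)  -11-10  -110-0  0-0-00  0-01-0  0-10-1  00--01  000-0-  001--1(✓)  01--00(✓)  01--10(✓)  01-0-0(✓)  01-1-0(✓)  010--0(✓)  011--0(✓)  0110--  10-1-1  101--1(✓)
size-2^3 implicants → -01--1  01---0
Unchecked terms (primes): -0-101, -00000, -01--1, -11-10, -110-0, 0-0-00, 0-01-0, 0-10-1, 00--01, 000-0-, 01---0, 01011-, 0110--, 10-1-1, 1000-0, 10110-
Minterm coverage:
  m0 ⊆ -00000,0-0-00,000-0-
  m4 ⊆ 0-0-00,0-01-0,000-0-
  m5 ⊆ -0-101,00--01,000-0-
  m6 ⊆ 0-01-0 [E]
  m9 ⊆ -01--1,0-10-1,00--01
  m11 ⊆ -01--1,0-10-1
  m13 ⊆ -0-101,-01--1,00--01
  m15 ⊆ -01--1 [E]
  m16 ⊆ 0-0-00,01---0
  m18 ⊆ 01---0 [E]
  m20 ⊆ 0-0-00,0-01-0,01---0
  m22 ⊆ 0-01-0,01---0,01011-
  m23 ⊆ 01011- [E]
  m24 ⊆ -110-0,01---0,0110--
  m25 ⊆ 0-10-1,0110--
  m26 ⊆ -11-10,-110-0,01---0,0110--
  m27 ⊆ 0-10-1,0110--
  m28 ⊆ 01---0 [E]
  m30 ⊆ -11-10,01---0
  m32 ⊆ -00000,1000-0
  m34 ⊆ 1000-0 [E]
  m39 ⊆ 10-1-1 [E]
  m41 ⊆ -01--1 [E]
  m43 ⊆ -01--1 [E]
  m45 ⊆ -0-101,-01--1,10-1-1,10110-
  m47 ⊆ -01--1,10-1-1
  m56 ⊆ -110-0 [E]
  m58 ⊆ -11-10,-110-0
  m62 ⊆ -11-10 [E]
E = {-01--1, -11-10, -110-0, 0-01-0, 01---0, 01011-, 10-1-1, 1000-0}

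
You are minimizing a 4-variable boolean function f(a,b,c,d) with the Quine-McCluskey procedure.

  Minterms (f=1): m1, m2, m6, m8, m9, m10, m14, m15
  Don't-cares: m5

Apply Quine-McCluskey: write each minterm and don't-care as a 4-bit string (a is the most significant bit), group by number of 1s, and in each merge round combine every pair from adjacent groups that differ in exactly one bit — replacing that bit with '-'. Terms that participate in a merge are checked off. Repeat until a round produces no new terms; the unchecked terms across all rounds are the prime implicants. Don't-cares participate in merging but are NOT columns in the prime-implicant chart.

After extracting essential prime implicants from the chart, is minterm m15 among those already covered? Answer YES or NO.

YES

Round 0: 0001✓ 0010✓ 0101✓ 0110✓ 1000✓ 1001✓ 1010✓ 1110✓ 1111✓
Round 1: -001 -010✓ -110✓ 0-01 0-10✓ 1-10✓ 10-0 100- 111-
Round 2: --10
PIs = {--10, -001, 0-01, 10-0, 100-, 111-}
Coverage chart:
  m1: -001,0-01
  m2: --10 ←essential
  m6: --10 ←essential
  m8: 10-0,100-
  m9: -001,100-
  m10: --10,10-0
  m14: --10,111-
  m15: 111- ←essential
Essential: --10, 111-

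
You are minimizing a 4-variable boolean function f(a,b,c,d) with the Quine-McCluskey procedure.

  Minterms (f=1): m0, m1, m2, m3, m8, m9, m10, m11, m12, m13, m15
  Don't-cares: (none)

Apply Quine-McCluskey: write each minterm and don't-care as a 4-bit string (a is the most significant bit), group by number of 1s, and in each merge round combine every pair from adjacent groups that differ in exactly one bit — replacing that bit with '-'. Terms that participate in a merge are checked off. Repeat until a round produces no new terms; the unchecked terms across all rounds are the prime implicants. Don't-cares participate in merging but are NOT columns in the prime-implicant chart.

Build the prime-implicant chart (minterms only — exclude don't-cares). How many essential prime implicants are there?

3

size-2^0 implicants → 0000(✓)  0001(✓)  0010(✓)  0011(✓)  1000(✓)  1001(✓)  1010(✓)  1011(✓)  1100(✓)  1101(✓)  1111(✓)
size-2^1 implicants → -000(✓)  -001(✓)  -010(✓)  -011(✓)  00-0(✓)  00-1(✓)  000-(✓)  001-(✓)  1-00(✓)  1-01(✓)  1-11(✓)  10-0(✓)  10-1(✓)  100-(✓)  101-(✓)  11-1(✓)  110-(✓)
size-2^2 implicants → -0-0(✓)  -0-1(✓)  -00-(✓)  -01-(✓)  00--(✓)  1--1  1-0-  10--(✓)
size-2^3 implicants → -0--
Unchecked terms (primes): -0--, 1--1, 1-0-
Minterm coverage:
  m0 ⊆ -0-- [E]
  m1 ⊆ -0-- [E]
  m2 ⊆ -0-- [E]
  m3 ⊆ -0-- [E]
  m8 ⊆ -0--,1-0-
  m9 ⊆ -0--,1--1,1-0-
  m10 ⊆ -0-- [E]
  m11 ⊆ -0--,1--1
  m12 ⊆ 1-0- [E]
  m13 ⊆ 1--1,1-0-
  m15 ⊆ 1--1 [E]
E = {-0--, 1--1, 1-0-}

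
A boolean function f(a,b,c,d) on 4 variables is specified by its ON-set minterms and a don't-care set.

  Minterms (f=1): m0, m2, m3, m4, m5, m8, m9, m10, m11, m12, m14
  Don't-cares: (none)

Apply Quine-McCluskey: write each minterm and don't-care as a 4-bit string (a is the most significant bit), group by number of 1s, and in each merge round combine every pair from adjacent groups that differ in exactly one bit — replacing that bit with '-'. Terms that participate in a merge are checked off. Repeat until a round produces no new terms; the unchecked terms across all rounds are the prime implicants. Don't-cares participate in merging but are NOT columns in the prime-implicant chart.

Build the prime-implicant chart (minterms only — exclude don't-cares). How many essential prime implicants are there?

Round 0: 0000✓ 0010✓ 0011✓ 0100✓ 0101✓ 1000✓ 1001✓ 1010✓ 1011✓ 1100✓ 1110✓
Round 1: -000✓ -010✓ -011✓ -100✓ 0-00✓ 00-0✓ 001-✓ 010- 1-00✓ 1-10✓ 10-0✓ 10-1✓ 100-✓ 101-✓ 11-0✓
Round 2: --00 -0-0 -01- 1--0 10--
PIs = {--00, -0-0, -01-, 010-, 1--0, 10--}
Coverage chart:
  m0: --00,-0-0
  m2: -0-0,-01-
  m3: -01- ←essential
  m4: --00,010-
  m5: 010- ←essential
  m8: --00,-0-0,1--0,10--
  m9: 10-- ←essential
  m10: -0-0,-01-,1--0,10--
  m11: -01-,10--
  m12: --00,1--0
  m14: 1--0 ←essential
Essential: -01-, 010-, 1--0, 10--

4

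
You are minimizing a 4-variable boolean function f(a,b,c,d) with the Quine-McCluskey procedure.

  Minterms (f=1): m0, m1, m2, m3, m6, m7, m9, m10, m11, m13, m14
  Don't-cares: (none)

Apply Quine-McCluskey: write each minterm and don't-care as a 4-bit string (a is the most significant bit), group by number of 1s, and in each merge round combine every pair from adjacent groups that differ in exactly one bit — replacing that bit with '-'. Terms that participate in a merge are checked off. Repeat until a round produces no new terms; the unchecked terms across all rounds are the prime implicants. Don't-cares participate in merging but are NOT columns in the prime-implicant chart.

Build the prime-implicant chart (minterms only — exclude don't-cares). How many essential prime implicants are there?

[col 0] 0000*, 0001*, 0010*, 0011*, 0110*, 0111*, 1001*, 1010*, 1011*, 1101*, 1110*
[col 1] -001*, -010*, -011*, -110*, 0-10*, 0-11*, 00-0*, 00-1*, 000-*, 001-*, 011-*, 1-01, 1-10*, 10-1*, 101-*
[col 2] --10, -0-1, -01-, 0-1-, 00--
Prime implicants: --10, -0-1, -01-, 0-1-, 00--, 1-01
PI chart (minterm → PIs covering it):
  0 | 00--  (sole → essential)
  1 | -0-1,00--
  2 | --10,-01-,0-1-,00--
  3 | -0-1,-01-,0-1-,00--
  6 | --10,0-1-
  7 | 0-1-  (sole → essential)
  9 | -0-1,1-01
  10 | --10,-01-
  11 | -0-1,-01-
  13 | 1-01  (sole → essential)
  14 | --10  (sole → essential)
Essential prime implicants: --10, 0-1-, 00--, 1-01

4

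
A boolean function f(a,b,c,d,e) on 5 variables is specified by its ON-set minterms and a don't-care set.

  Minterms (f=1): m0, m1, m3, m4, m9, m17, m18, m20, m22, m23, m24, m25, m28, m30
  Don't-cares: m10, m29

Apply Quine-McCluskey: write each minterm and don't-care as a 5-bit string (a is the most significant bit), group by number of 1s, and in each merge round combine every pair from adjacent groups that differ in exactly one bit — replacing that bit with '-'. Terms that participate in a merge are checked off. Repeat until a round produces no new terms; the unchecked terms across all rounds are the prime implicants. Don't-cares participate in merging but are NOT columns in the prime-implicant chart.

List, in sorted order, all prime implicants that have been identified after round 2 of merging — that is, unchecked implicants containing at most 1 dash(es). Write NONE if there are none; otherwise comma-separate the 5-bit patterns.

Round 0: 00000✓ 00001✓ 00011✓ 00100✓ 01001✓ 01010 10001✓ 10010✓ 10100✓ 10110✓ 10111✓ 11000✓ 11001✓ 11100✓ 11101✓ 11110✓
Round 1: -0001✓ -0100 -1001✓ 0-001✓ 00-00 000-1 0000- 1-001✓ 1-100✓ 1-110✓ 10-10 101-0✓ 1011- 11-00✓ 11-01✓ 1100-✓ 111-0✓ 1110-✓
Round 2: --001 1-1-0 11-0-
PIs = {--001, -0100, 00-00, 000-1, 0000-, 01010, 1-1-0, 10-10, 1011-, 11-0-}

-0100, 00-00, 000-1, 0000-, 01010, 10-10, 1011-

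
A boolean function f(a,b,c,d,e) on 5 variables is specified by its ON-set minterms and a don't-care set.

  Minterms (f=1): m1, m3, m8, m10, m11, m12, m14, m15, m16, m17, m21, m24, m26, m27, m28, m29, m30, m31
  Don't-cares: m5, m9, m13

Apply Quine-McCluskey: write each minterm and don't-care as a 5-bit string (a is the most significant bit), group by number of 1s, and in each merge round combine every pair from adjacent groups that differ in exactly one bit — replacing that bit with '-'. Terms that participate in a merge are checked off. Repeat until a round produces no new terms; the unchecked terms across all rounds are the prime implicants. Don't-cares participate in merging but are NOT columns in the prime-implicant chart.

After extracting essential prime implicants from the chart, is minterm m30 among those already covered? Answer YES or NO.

YES

[col 0] 00001*, 00011*, 00101*, 01000*, 01001*, 01010*, 01011*, 01100*, 01101*, 01110*, 01111*, 10000*, 10001*, 10101*, 11000*, 11010*, 11011*, 11100*, 11101*, 11110*, 11111*
[col 1] -0001*, -0101*, -1000*, -1010*, -1011*, -1100*, -1101*, -1110*, -1111*, 0-001*, 0-011*, 0-101*, 00-01*, 000-1*, 01-00*, 01-01*, 01-10*, 01-11*, 010-0*, 010-1*, 0100-*, 0101-*, 011-0*, 011-1*, 0110-*, 0111-*, 1-000, 1-101*, 10-01*, 1000-, 11-00*, 11-10*, 11-11*, 110-0*, 1101-*, 111-0*, 111-1*, 1110-*, 1111-*
[col 2] --101, -0-01, -1-00*, -1-10*, -1-11*, -10-0*, -101-*, -11-0*, -11-1*, -110-*, -111-*, 0--01, 0-0-1, 01--0*, 01--1*, 01-0-*, 01-1-*, 010--*, 011--*, 11--0*, 11-1-*, 111--*
[col 3] -1--0, -1-1-, -11--, 01---
Prime implicants: --101, -0-01, -1--0, -1-1-, -11--, 0--01, 0-0-1, 01---, 1-000, 1000-
PI chart (minterm → PIs covering it):
  1 | -0-01,0--01,0-0-1
  3 | 0-0-1  (sole → essential)
  8 | -1--0,01---
  10 | -1--0,-1-1-,01---
  11 | -1-1-,0-0-1,01---
  12 | -1--0,-11--,01---
  14 | -1--0,-1-1-,-11--,01---
  15 | -1-1-,-11--,01---
  16 | 1-000,1000-
  17 | -0-01,1000-
  21 | --101,-0-01
  24 | -1--0,1-000
  26 | -1--0,-1-1-
  27 | -1-1-  (sole → essential)
  28 | -1--0,-11--
  29 | --101,-11--
  30 | -1--0,-1-1-,-11--
  31 | -1-1-,-11--
Essential prime implicants: -1-1-, 0-0-1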